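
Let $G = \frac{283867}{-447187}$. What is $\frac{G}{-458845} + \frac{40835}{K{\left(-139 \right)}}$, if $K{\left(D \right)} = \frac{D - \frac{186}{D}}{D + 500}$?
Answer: $- \frac{84089105210210286386}{785260289270405} \approx -1.0708 \cdot 10^{5}$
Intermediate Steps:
$G = - \frac{283867}{447187}$ ($G = 283867 \left(- \frac{1}{447187}\right) = - \frac{283867}{447187} \approx -0.63478$)
$K{\left(D \right)} = \frac{D - \frac{186}{D}}{500 + D}$
$\frac{G}{-458845} + \frac{40835}{K{\left(-139 \right)}} = - \frac{283867}{447187 \left(-458845\right)} + \frac{40835}{\frac{1}{-139} \frac{1}{500 - 139} \left(-186 + \left(-139\right)^{2}\right)} = \left(- \frac{283867}{447187}\right) \left(- \frac{1}{458845}\right) + \frac{40835}{\left(- \frac{1}{139}\right) \frac{1}{361} \left(-186 + 19321\right)} = \frac{283867}{205189519015} + \frac{40835}{\left(- \frac{1}{139}\right) \frac{1}{361} \cdot 19135} = \frac{283867}{205189519015} + \frac{40835}{- \frac{19135}{50179}} = \frac{283867}{205189519015} + 40835 \left(- \frac{50179}{19135}\right) = \frac{283867}{205189519015} - \frac{409811893}{3827} = - \frac{84089105210210286386}{785260289270405}$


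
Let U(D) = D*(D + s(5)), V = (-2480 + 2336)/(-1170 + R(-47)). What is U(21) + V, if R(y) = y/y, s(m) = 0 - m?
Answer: 392928/1169 ≈ 336.12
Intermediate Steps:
s(m) = -m
R(y) = 1
V = 144/1169 (V = (-2480 + 2336)/(-1170 + 1) = -144/(-1169) = -144*(-1/1169) = 144/1169 ≈ 0.12318)
U(D) = D*(-5 + D) (U(D) = D*(D - 1*5) = D*(D - 5) = D*(-5 + D))
U(21) + V = 21*(-5 + 21) + 144/1169 = 21*16 + 144/1169 = 336 + 144/1169 = 392928/1169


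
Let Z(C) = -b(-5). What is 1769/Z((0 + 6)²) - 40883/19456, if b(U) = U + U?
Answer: 17004417/97280 ≈ 174.80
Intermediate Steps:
b(U) = 2*U
Z(C) = 10 (Z(C) = -2*(-5) = -1*(-10) = 10)
1769/Z((0 + 6)²) - 40883/19456 = 1769/10 - 40883/19456 = 17004417/97280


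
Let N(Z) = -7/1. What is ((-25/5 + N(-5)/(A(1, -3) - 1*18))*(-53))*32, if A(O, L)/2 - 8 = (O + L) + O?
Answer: 5512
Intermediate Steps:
A(O, L) = 16 + 2*L + 4*O (A(O, L) = 16 + 2*((O + L) + O) = 16 + 2*((L + O) + O) = 16 + 2*(L + 2*O) = 16 + (2*L + 4*O) = 16 + 2*L + 4*O)
N(Z) = -7 (N(Z) = -7*1 = -7)
((-25/5 + N(-5)/(A(1, -3) - 1*18))*(-53))*32 = ((-25/5 - 7/((16 + 2*(-3) + 4*1) - 1*18))*(-53))*32 = ((-25*1/5 - 7/((16 - 6 + 4) - 18))*(-53))*32 = ((-5 - 7/(14 - 18))*(-53))*32 = ((-5 - 7/(-4))*(-53))*32 = ((-5 - 7*(-1/4))*(-53))*32 = ((-5 + 7/4)*(-53))*32 = -13/4*(-53)*32 = (689/4)*32 = 5512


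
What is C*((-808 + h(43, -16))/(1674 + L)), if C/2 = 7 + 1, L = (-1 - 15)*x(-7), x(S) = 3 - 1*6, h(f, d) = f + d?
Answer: -6248/861 ≈ -7.2567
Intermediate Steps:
h(f, d) = d + f
x(S) = -3 (x(S) = 3 - 6 = -3)
L = 48 (L = (-1 - 15)*(-3) = -16*(-3) = 48)
C = 16 (C = 2*(7 + 1) = 2*8 = 16)
C*((-808 + h(43, -16))/(1674 + L)) = 16*((-808 + (-16 + 43))/(1674 + 48)) = 16*((-808 + 27)/1722) = 16*(-781*1/1722) = 16*(-781/1722) = -6248/861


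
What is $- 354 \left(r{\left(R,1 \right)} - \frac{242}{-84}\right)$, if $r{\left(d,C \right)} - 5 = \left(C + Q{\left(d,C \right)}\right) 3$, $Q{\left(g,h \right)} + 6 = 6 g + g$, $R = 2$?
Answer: $- \frac{86435}{7} \approx -12348.0$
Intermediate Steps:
$Q{\left(g,h \right)} = -6 + 7 g$ ($Q{\left(g,h \right)} = -6 + \left(6 g + g\right) = -6 + 7 g$)
$r{\left(d,C \right)} = -13 + 3 C + 21 d$ ($r{\left(d,C \right)} = 5 + \left(C + \left(-6 + 7 d\right)\right) 3 = 5 + \left(-6 + C + 7 d\right) 3 = 5 + \left(-18 + 3 C + 21 d\right) = -13 + 3 C + 21 d$)
$- 354 \left(r{\left(R,1 \right)} - \frac{242}{-84}\right) = - 354 \left(\left(-13 + 3 \cdot 1 + 21 \cdot 2\right) - \frac{242}{-84}\right) = - 354 \left(\left(-13 + 3 + 42\right) - - \frac{121}{42}\right) = - 354 \left(32 + \frac{121}{42}\right) = \left(-354\right) \frac{1465}{42} = - \frac{86435}{7}$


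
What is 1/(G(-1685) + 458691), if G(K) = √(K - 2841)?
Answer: 458691/210397438007 - I*√4526/210397438007 ≈ 2.1801e-6 - 3.1975e-10*I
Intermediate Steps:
G(K) = √(-2841 + K)
1/(G(-1685) + 458691) = 1/(√(-2841 - 1685) + 458691) = 1/(√(-4526) + 458691) = 1/(I*√4526 + 458691) = 1/(458691 + I*√4526)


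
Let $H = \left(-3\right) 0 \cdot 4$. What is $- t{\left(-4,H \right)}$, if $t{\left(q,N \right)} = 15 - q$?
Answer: $-19$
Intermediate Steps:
$H = 0$ ($H = 0 \cdot 4 = 0$)
$- t{\left(-4,H \right)} = - (15 - -4) = - (15 + 4) = \left(-1\right) 19 = -19$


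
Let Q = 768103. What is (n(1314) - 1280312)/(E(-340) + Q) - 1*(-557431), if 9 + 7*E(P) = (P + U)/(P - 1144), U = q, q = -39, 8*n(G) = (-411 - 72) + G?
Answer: 8895502995244789/15958081974 ≈ 5.5743e+5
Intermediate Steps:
n(G) = -483/8 + G/8 (n(G) = ((-411 - 72) + G)/8 = (-483 + G)/8 = -483/8 + G/8)
U = -39
E(P) = -9/7 + (-39 + P)/(7*(-1144 + P)) (E(P) = -9/7 + ((P - 39)/(P - 1144))/7 = -9/7 + ((-39 + P)/(-1144 + P))/7 = -9/7 + (-39 + P)/(7*(-1144 + P)))
(n(1314) - 1280312)/(E(-340) + Q) - 1*(-557431) = ((-483/8 + (1/8)*1314) - 1280312)/((10257 - 8*(-340))/(7*(-1144 - 340)) + 768103) - 1*(-557431) = ((-483/8 + 657/4) - 1280312)/((1/7)*(10257 + 2720)/(-1484) + 768103) + 557431 = (831/8 - 1280312)/((1/7)*(-1/1484)*12977 + 768103) + 557431 = -10241665/(8*(-12977/10388 + 768103)) + 557431 = -10241665/(8*7979040987/10388) + 557431 = -10241665/8*10388/7979040987 + 557431 = -26597604005/15958081974 + 557431 = 8895502995244789/15958081974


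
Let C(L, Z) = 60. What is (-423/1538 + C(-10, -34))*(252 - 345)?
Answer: -8542701/1538 ≈ -5554.4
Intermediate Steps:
(-423/1538 + C(-10, -34))*(252 - 345) = (-423/1538 + 60)*(252 - 345) = (-423*1/1538 + 60)*(-93) = (-423/1538 + 60)*(-93) = (91857/1538)*(-93) = -8542701/1538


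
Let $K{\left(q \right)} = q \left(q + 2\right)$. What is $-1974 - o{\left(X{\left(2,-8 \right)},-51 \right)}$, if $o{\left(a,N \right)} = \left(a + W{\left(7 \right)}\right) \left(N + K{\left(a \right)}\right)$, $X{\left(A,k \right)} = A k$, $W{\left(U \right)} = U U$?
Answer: $-7683$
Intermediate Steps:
$W{\left(U \right)} = U^{2}$
$K{\left(q \right)} = q \left(2 + q\right)$
$o{\left(a,N \right)} = \left(49 + a\right) \left(N + a \left(2 + a\right)\right)$ ($o{\left(a,N \right)} = \left(a + 7^{2}\right) \left(N + a \left(2 + a\right)\right) = \left(a + 49\right) \left(N + a \left(2 + a\right)\right) = \left(49 + a\right) \left(N + a \left(2 + a\right)\right)$)
$-1974 - o{\left(X{\left(2,-8 \right)},-51 \right)} = -1974 - \left(\left(2 \left(-8\right)\right)^{3} + 49 \left(-51\right) + 51 \left(2 \left(-8\right)\right)^{2} + 98 \cdot 2 \left(-8\right) - 51 \cdot 2 \left(-8\right)\right) = -1974 - \left(\left(-16\right)^{3} - 2499 + 51 \left(-16\right)^{2} + 98 \left(-16\right) - -816\right) = -1974 - \left(-4096 - 2499 + 51 \cdot 256 - 1568 + 816\right) = -1974 - \left(-4096 - 2499 + 13056 - 1568 + 816\right) = -1974 - 5709 = -7683$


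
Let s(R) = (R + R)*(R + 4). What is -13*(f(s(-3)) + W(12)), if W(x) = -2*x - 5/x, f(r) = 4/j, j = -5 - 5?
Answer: 19357/60 ≈ 322.62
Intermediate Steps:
s(R) = 2*R*(4 + R) (s(R) = (2*R)*(4 + R) = 2*R*(4 + R))
j = -10
f(r) = -⅖ (f(r) = 4/(-10) = 4*(-⅒) = -⅖)
W(x) = -5/x - 2*x
-13*(f(s(-3)) + W(12)) = -13*(-⅖ + (-5/12 - 2*12)) = -13*(-⅖ + (-5*1/12 - 24)) = -13*(-⅖ + (-5/12 - 24)) = -13*(-⅖ - 293/12) = -13*(-1489/60) = 19357/60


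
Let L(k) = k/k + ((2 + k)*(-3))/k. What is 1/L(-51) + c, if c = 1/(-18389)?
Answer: -312645/588448 ≈ -0.53130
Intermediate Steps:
L(k) = 1 + (-6 - 3*k)/k
c = -1/18389 ≈ -5.4380e-5
1/L(-51) + c = 1/(-2 - 6/(-51)) - 1/18389 = 1/(-2 - 6*(-1/51)) - 1/18389 = 1/(-2 + 2/17) - 1/18389 = 1/(-32/17) - 1/18389 = -17/32 - 1/18389 = -312645/588448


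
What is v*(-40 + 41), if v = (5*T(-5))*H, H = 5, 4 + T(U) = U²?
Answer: 525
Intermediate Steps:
T(U) = -4 + U²
v = 525 (v = (5*(-4 + (-5)²))*5 = (5*(-4 + 25))*5 = (5*21)*5 = 105*5 = 525)
v*(-40 + 41) = 525*(-40 + 41) = 525*1 = 525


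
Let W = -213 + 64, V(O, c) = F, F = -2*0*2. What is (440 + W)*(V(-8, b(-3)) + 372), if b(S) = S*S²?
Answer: 108252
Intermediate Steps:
F = 0 (F = 0*2 = 0)
b(S) = S³
V(O, c) = 0
W = -149
(440 + W)*(V(-8, b(-3)) + 372) = (440 - 149)*(0 + 372) = 291*372 = 108252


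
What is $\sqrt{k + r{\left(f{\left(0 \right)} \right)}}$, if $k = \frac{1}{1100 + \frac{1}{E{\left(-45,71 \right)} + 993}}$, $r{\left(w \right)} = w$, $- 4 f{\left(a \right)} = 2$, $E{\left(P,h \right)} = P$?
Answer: $\frac{i \sqrt{2170913549810}}{2085602} \approx 0.70646 i$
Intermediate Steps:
$f{\left(a \right)} = - \frac{1}{2}$ ($f{\left(a \right)} = \left(- \frac{1}{4}\right) 2 = - \frac{1}{2}$)
$k = \frac{948}{1042801}$ ($k = \frac{1}{1100 + \frac{1}{-45 + 993}} = \frac{1}{1100 + \frac{1}{948}} = \frac{1}{\frac{1042801}{948}} = \frac{948}{1042801} \approx 0.00090909$)
$\sqrt{k + r{\left(f{\left(0 \right)} \right)}} = \sqrt{\frac{948}{1042801} - \frac{1}{2}} = \sqrt{- \frac{1040905}{2085602}} = \frac{i \sqrt{2170913549810}}{2085602}$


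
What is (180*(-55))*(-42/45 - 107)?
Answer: 1068540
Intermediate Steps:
(180*(-55))*(-42/45 - 107) = -9900*(-42*1/45 - 107) = -9900*(-14/15 - 107) = -9900*(-1619/15) = 1068540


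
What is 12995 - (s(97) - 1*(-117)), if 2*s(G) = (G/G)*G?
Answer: 25659/2 ≈ 12830.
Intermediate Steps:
s(G) = G/2 (s(G) = ((G/G)*G)/2 = (1*G)/2 = G/2)
12995 - (s(97) - 1*(-117)) = 12995 - ((1/2)*97 - 1*(-117)) = 12995 - (97/2 + 117) = 12995 - 1*331/2 = 12995 - 331/2 = 25659/2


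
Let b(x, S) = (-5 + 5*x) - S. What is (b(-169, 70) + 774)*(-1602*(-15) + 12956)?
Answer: -5399956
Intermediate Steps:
b(x, S) = -5 - S + 5*x
(b(-169, 70) + 774)*(-1602*(-15) + 12956) = ((-5 - 1*70 + 5*(-169)) + 774)*(-1602*(-15) + 12956) = ((-5 - 70 - 845) + 774)*(24030 + 12956) = (-920 + 774)*36986 = -146*36986 = -5399956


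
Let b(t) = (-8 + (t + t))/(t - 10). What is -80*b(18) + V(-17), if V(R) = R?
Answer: -297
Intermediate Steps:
b(t) = (-8 + 2*t)/(-10 + t)
-80*b(18) + V(-17) = -160*(-4 + 18)/(-10 + 18) - 17 = -160*14/8 - 17 = -80*7/2 - 17 = -280 - 17 = -297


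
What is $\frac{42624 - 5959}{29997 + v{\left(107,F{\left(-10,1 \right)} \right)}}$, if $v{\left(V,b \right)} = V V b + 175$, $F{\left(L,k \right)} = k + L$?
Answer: $- \frac{36665}{72869} \approx -0.50316$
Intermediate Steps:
$F{\left(L,k \right)} = L + k$
$v{\left(V,b \right)} = 175 + b V^{2}$ ($v{\left(V,b \right)} = V^{2} b + 175 = b V^{2} + 175 = 175 + b V^{2}$)
$\frac{42624 - 5959}{29997 + v{\left(107,F{\left(-10,1 \right)} \right)}} = \frac{42624 - 5959}{29997 + \left(175 + \left(-10 + 1\right) 107^{2}\right)} = \frac{36665}{29997 + \left(175 - 103041\right)} = \frac{36665}{29997 - 102866} = \frac{36665}{-72869} = 36665 \left(- \frac{1}{72869}\right) = - \frac{36665}{72869}$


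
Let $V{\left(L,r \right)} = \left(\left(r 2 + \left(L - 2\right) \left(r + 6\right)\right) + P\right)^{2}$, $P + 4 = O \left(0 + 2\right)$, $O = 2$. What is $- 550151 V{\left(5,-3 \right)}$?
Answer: $-4951359$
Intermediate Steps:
$P = 0$ ($P = -4 + 2 \left(0 + 2\right) = -4 + 2 \cdot 2 = -4 + 4 = 0$)
$V{\left(L,r \right)} = \left(2 r + \left(-2 + L\right) \left(6 + r\right)\right)^{2}$ ($V{\left(L,r \right)} = \left(\left(r 2 + \left(L - 2\right) \left(r + 6\right)\right) + 0\right)^{2} = \left(\left(2 r + \left(-2 + L\right) \left(6 + r\right)\right) + 0\right)^{2} = \left(2 r + \left(-2 + L\right) \left(6 + r\right)\right)^{2}$)
$- 550151 V{\left(5,-3 \right)} = - 550151 \left(-12 + 6 \cdot 5 + 5 \left(-3\right)\right)^{2} = - 550151 \left(-12 + 30 - 15\right)^{2} = - 550151 \cdot 3^{2} = \left(-550151\right) 9 = -4951359$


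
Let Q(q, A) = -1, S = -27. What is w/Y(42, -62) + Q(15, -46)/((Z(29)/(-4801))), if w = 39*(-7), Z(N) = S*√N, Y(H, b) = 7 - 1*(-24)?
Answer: -273/31 - 4801*√29/783 ≈ -41.826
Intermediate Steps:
Y(H, b) = 31 (Y(H, b) = 7 + 24 = 31)
Z(N) = -27*√N
w = -273
w/Y(42, -62) + Q(15, -46)/((Z(29)/(-4801))) = -273/31 - 1/(-27*√29/(-4801)) = -273*1/31 - 1/(-27*√29*(-1/4801)) = -273/31 - 1/(27*√29/4801) = -273/31 - 4801*√29/783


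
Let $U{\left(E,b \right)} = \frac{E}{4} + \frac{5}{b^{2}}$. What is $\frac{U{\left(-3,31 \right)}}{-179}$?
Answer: $\frac{2863}{688076} \approx 0.0041609$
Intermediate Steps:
$U{\left(E,b \right)} = \frac{5}{b^{2}} + \frac{E}{4}$ ($U{\left(E,b \right)} = E \frac{1}{4} + \frac{5}{b^{2}} = \frac{E}{4} + \frac{5}{b^{2}} = \frac{5}{b^{2}} + \frac{E}{4}$)
$\frac{U{\left(-3,31 \right)}}{-179} = \frac{\frac{5}{961} + \frac{1}{4} \left(-3\right)}{-179} = \left(5 \cdot \frac{1}{961} - \frac{3}{4}\right) \left(- \frac{1}{179}\right) = \left(\frac{5}{961} - \frac{3}{4}\right) \left(- \frac{1}{179}\right) = \left(- \frac{2863}{3844}\right) \left(- \frac{1}{179}\right) = \frac{2863}{688076}$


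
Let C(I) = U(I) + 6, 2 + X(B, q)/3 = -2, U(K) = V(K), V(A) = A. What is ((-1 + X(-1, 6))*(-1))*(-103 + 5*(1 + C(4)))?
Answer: -624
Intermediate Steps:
U(K) = K
X(B, q) = -12 (X(B, q) = -6 + 3*(-2) = -6 - 6 = -12)
C(I) = 6 + I (C(I) = I + 6 = 6 + I)
((-1 + X(-1, 6))*(-1))*(-103 + 5*(1 + C(4))) = ((-1 - 12)*(-1))*(-103 + 5*(1 + (6 + 4))) = (-13*(-1))*(-103 + 5*(1 + 10)) = 13*(-103 + 5*11) = 13*(-103 + 55) = 13*(-48) = -624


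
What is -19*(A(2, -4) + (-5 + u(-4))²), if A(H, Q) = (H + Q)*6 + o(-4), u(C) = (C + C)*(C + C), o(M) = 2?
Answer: -65949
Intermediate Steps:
u(C) = 4*C² (u(C) = (2*C)*(2*C) = 4*C²)
A(H, Q) = 2 + 6*H + 6*Q (A(H, Q) = (H + Q)*6 + 2 = (6*H + 6*Q) + 2 = 2 + 6*H + 6*Q)
-19*(A(2, -4) + (-5 + u(-4))²) = -19*((2 + 6*2 + 6*(-4)) + (-5 + 4*(-4)²)²) = -19*((2 + 12 - 24) + (-5 + 4*16)²) = -19*(-10 + (-5 + 64)²) = -19*(-10 + 59²) = -19*(-10 + 3481) = -19*3471 = -65949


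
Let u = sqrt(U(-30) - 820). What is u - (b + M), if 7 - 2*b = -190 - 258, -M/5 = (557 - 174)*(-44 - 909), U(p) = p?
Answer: -3650445/2 + 5*I*sqrt(34) ≈ -1.8252e+6 + 29.155*I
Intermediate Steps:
M = 1824995 (M = -5*(557 - 174)*(-44 - 909) = -1915*(-953) = -5*(-364999) = 1824995)
u = 5*I*sqrt(34) (u = sqrt(-30 - 820) = sqrt(-850) = 5*I*sqrt(34) ≈ 29.155*I)
b = 455/2 (b = 7/2 - (-190 - 258)/2 = 7/2 - 1/2*(-448) = 7/2 + 224 = 455/2 ≈ 227.50)
u - (b + M) = 5*I*sqrt(34) - (455/2 + 1824995) = 5*I*sqrt(34) - 1*3650445/2 = 5*I*sqrt(34) - 3650445/2 = -3650445/2 + 5*I*sqrt(34)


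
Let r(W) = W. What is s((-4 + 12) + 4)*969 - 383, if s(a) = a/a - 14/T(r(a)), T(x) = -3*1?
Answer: 5108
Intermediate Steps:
T(x) = -3
s(a) = 17/3 (s(a) = a/a - 14/(-3) = 1 - 14*(-⅓) = 1 + 14/3 = 17/3)
s((-4 + 12) + 4)*969 - 383 = (17/3)*969 - 383 = 5491 - 383 = 5108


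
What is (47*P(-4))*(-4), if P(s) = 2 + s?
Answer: 376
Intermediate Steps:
(47*P(-4))*(-4) = (47*(2 - 4))*(-4) = (47*(-2))*(-4) = -94*(-4) = 376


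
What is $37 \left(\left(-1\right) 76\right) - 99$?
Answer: $-2911$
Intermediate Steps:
$37 \left(\left(-1\right) 76\right) - 99 = 37 \left(-76\right) - 99 = -2812 - 99 = -2911$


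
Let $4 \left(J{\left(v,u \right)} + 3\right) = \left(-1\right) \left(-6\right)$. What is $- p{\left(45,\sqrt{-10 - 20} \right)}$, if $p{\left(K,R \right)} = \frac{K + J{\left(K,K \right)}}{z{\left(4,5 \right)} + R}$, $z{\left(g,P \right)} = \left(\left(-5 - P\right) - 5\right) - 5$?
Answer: $\frac{87}{43} + \frac{87 i \sqrt{30}}{860} \approx 2.0233 + 0.55409 i$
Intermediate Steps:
$J{\left(v,u \right)} = - \frac{3}{2}$ ($J{\left(v,u \right)} = -3 + \frac{\left(-1\right) \left(-6\right)}{4} = -3 + \frac{1}{4} \cdot 6 = -3 + \frac{3}{2} = - \frac{3}{2}$)
$z{\left(g,P \right)} = -15 - P$ ($z{\left(g,P \right)} = \left(-10 - P\right) - 5 = -15 - P$)
$p{\left(K,R \right)} = \frac{- \frac{3}{2} + K}{-20 + R}$ ($p{\left(K,R \right)} = \frac{K - \frac{3}{2}}{\left(-15 - 5\right) + R} = \frac{- \frac{3}{2} + K}{\left(-15 - 5\right) + R} = \frac{- \frac{3}{2} + K}{-20 + R}$)
$- p{\left(45,\sqrt{-10 - 20} \right)} = - \frac{- \frac{3}{2} + 45}{-20 + \sqrt{-10 - 20}} = - \frac{87}{\left(-20 + \sqrt{-30}\right) 2} = - \frac{87}{\left(-20 + i \sqrt{30}\right) 2} = - \frac{87}{2 \left(-20 + i \sqrt{30}\right)}$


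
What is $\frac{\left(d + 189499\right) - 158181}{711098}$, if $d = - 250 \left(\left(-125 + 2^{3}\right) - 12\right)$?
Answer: $\frac{31784}{355549} \approx 0.089394$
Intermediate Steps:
$d = 32250$ ($d = - 250 \left(\left(-125 + 8\right) - 12\right) = - 250 \left(-117 - 12\right) = \left(-250\right) \left(-129\right) = 32250$)
$\frac{\left(d + 189499\right) - 158181}{711098} = \frac{\left(32250 + 189499\right) - 158181}{711098} = \left(221749 - 158181\right) \frac{1}{711098} = 63568 \cdot \frac{1}{711098} = \frac{31784}{355549}$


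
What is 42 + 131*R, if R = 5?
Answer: 697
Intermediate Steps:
42 + 131*R = 42 + 131*5 = 42 + 655 = 697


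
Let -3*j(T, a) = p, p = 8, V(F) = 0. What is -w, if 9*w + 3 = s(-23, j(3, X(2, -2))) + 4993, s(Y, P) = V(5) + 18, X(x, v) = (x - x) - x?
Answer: -5008/9 ≈ -556.44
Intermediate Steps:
X(x, v) = -x (X(x, v) = 0 - x = -x)
j(T, a) = -8/3 (j(T, a) = -⅓*8 = -8/3)
s(Y, P) = 18 (s(Y, P) = 0 + 18 = 18)
w = 5008/9 (w = -⅓ + (18 + 4993)/9 = -⅓ + (⅑)*5011 = -⅓ + 5011/9 = 5008/9 ≈ 556.44)
-w = -1*5008/9 = -5008/9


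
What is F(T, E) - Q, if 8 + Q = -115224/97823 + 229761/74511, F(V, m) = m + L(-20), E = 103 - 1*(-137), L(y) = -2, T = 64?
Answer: 197686263911/809876617 ≈ 244.09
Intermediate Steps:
E = 240 (E = 103 + 137 = 240)
F(V, m) = -2 + m (F(V, m) = m - 2 = -2 + m)
Q = -4935629065/809876617 (Q = -8 + (-115224/97823 + 229761/74511) = -8 + (-115224*1/97823 + 229761*(1/74511)) = -8 + (-115224/97823 + 25529/8279) = -8 + 1543383871/809876617 = -4935629065/809876617 ≈ -6.0943)
F(T, E) - Q = (-2 + 240) - 1*(-4935629065/809876617) = 238 + 4935629065/809876617 = 197686263911/809876617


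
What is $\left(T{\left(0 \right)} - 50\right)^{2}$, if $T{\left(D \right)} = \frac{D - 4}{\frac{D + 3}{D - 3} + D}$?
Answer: $2116$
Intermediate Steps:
$T{\left(D \right)} = \frac{-4 + D}{D + \frac{3 + D}{-3 + D}}$ ($T{\left(D \right)} = \frac{-4 + D}{\frac{3 + D}{-3 + D} + D} = \frac{-4 + D}{D + \frac{3 + D}{-3 + D}}$)
$\left(T{\left(0 \right)} - 50\right)^{2} = \left(\frac{12 + 0^{2} - 0}{3 + 0^{2} - 0} - 50\right)^{2} = \left(\frac{12 + 0 + 0}{3 + 0 + 0} - 50\right)^{2} = \left(\frac{1}{3} \cdot 12 - 50\right)^{2} = \left(4 - 50\right)^{2} = \left(-46\right)^{2} = 2116$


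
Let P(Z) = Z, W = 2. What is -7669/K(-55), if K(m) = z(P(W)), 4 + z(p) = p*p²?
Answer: -7669/4 ≈ -1917.3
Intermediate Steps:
z(p) = -4 + p³ (z(p) = -4 + p*p² = -4 + p³)
K(m) = 4 (K(m) = -4 + 2³ = -4 + 8 = 4)
-7669/K(-55) = -7669/4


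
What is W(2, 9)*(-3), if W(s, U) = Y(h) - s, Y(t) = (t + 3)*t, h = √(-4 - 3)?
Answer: 27 - 9*I*√7 ≈ 27.0 - 23.812*I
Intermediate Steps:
h = I*√7 (h = √(-7) = I*√7 ≈ 2.6458*I)
Y(t) = t*(3 + t) (Y(t) = (3 + t)*t = t*(3 + t))
W(s, U) = -s + I*√7*(3 + I*√7) (W(s, U) = (I*√7)*(3 + I*√7) - s = I*√7*(3 + I*√7) - s = -s + I*√7*(3 + I*√7))
W(2, 9)*(-3) = (-7 - 1*2 + 3*I*√7)*(-3) = (-7 - 2 + 3*I*√7)*(-3) = (-9 + 3*I*√7)*(-3) = 27 - 9*I*√7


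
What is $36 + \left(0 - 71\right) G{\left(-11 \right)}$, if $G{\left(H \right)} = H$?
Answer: $817$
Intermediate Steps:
$36 + \left(0 - 71\right) G{\left(-11 \right)} = 36 + \left(0 - 71\right) \left(-11\right) = 36 - -781 = 36 + 781 = 817$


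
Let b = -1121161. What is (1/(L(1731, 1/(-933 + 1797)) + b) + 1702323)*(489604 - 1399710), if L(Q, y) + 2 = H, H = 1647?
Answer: -867229921453775351/559758 ≈ -1.5493e+12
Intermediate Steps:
L(Q, y) = 1645 (L(Q, y) = -2 + 1647 = 1645)
(1/(L(1731, 1/(-933 + 1797)) + b) + 1702323)*(489604 - 1399710) = (1/(1645 - 1121161) + 1702323)*(489604 - 1399710) = (1/(-1119516) + 1702323)*(-910106) = (-1/1119516 + 1702323)*(-910106) = (1905777835667/1119516)*(-910106) = -867229921453775351/559758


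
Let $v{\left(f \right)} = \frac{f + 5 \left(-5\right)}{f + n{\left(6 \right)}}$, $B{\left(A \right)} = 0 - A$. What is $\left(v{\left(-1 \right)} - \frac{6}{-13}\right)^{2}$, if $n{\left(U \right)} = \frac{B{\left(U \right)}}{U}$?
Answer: $\frac{30625}{169} \approx 181.21$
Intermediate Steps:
$B{\left(A \right)} = - A$
$n{\left(U \right)} = -1$ ($n{\left(U \right)} = \frac{\left(-1\right) U}{U} = -1$)
$v{\left(f \right)} = \frac{-25 + f}{-1 + f}$ ($v{\left(f \right)} = \frac{f + 5 \left(-5\right)}{f - 1} = \frac{f - 25}{-1 + f} = \frac{-25 + f}{-1 + f}$)
$\left(v{\left(-1 \right)} - \frac{6}{-13}\right)^{2} = \left(\frac{-25 - 1}{-1 - 1} - \frac{6}{-13}\right)^{2} = \left(\frac{1}{-2} \left(-26\right) - - \frac{6}{13}\right)^{2} = \left(\left(- \frac{1}{2}\right) \left(-26\right) + \frac{6}{13}\right)^{2} = \left(13 + \frac{6}{13}\right)^{2} = \left(\frac{175}{13}\right)^{2} = \frac{30625}{169}$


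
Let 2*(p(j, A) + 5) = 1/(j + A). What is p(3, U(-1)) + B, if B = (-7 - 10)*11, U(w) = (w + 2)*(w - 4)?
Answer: -769/4 ≈ -192.25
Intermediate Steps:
U(w) = (-4 + w)*(2 + w) (U(w) = (2 + w)*(-4 + w) = (-4 + w)*(2 + w))
p(j, A) = -5 + 1/(2*(A + j)) (p(j, A) = -5 + 1/(2*(j + A)) = -5 + 1/(2*(A + j)))
B = -187 (B = -17*11 = -187)
p(3, U(-1)) + B = (½ - 5*(-8 + (-1)² - 2*(-1)) - 5*3)/((-8 + (-1)² - 2*(-1)) + 3) - 187 = (½ - 5*(-8 + 1 + 2) - 15)/((-8 + 1 + 2) + 3) - 187 = (½ - 5*(-5) - 15)/(-5 + 3) - 187 = (½ + 25 - 15)/(-2) - 187 = -½*21/2 - 187 = -21/4 - 187 = -769/4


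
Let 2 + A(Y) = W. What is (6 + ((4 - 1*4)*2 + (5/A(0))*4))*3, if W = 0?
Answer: -12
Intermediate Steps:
A(Y) = -2 (A(Y) = -2 + 0 = -2)
(6 + ((4 - 1*4)*2 + (5/A(0))*4))*3 = (6 + ((4 - 1*4)*2 + (5/(-2))*4))*3 = (6 + ((4 - 4)*2 + (5*(-½))*4))*3 = (6 + (0*2 - 5/2*4))*3 = (6 + (0 - 10))*3 = (6 - 10)*3 = -4*3 = -12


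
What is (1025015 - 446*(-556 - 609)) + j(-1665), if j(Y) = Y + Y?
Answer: 1541275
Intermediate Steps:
j(Y) = 2*Y
(1025015 - 446*(-556 - 609)) + j(-1665) = (1025015 - 446*(-556 - 609)) + 2*(-1665) = (1025015 - 446*(-1165)) - 3330 = (1025015 + 519590) - 3330 = 1544605 - 3330 = 1541275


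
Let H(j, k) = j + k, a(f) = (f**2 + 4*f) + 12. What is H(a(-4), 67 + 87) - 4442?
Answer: -4276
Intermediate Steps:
a(f) = 12 + f**2 + 4*f
H(a(-4), 67 + 87) - 4442 = ((12 + (-4)**2 + 4*(-4)) + (67 + 87)) - 4442 = ((12 + 16 - 16) + 154) - 4442 = (12 + 154) - 4442 = 166 - 4442 = -4276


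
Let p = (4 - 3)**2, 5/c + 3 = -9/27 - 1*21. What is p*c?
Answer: -15/73 ≈ -0.20548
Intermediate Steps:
c = -15/73 (c = 5/(-3 + (-9/27 - 1*21)) = 5/(-3 + (-9*1/27 - 21)) = 5/(-3 + (-1/3 - 21)) = 5/(-3 - 64/3) = 5/(-73/3) = 5*(-3/73) = -15/73 ≈ -0.20548)
p = 1 (p = 1**2 = 1)
p*c = 1*(-15/73) = -15/73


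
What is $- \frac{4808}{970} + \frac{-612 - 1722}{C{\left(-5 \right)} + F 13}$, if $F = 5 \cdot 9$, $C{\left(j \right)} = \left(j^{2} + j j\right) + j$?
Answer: $- \frac{88217}{10185} \approx -8.6615$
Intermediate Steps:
$C{\left(j \right)} = j + 2 j^{2}$ ($C{\left(j \right)} = \left(j^{2} + j^{2}\right) + j = 2 j^{2} + j = j + 2 j^{2}$)
$F = 45$
$- \frac{4808}{970} + \frac{-612 - 1722}{C{\left(-5 \right)} + F 13} = - \frac{4808}{970} + \frac{-612 - 1722}{- 5 \left(1 + 2 \left(-5\right)\right) + 45 \cdot 13} = \left(-4808\right) \frac{1}{970} + \frac{-612 - 1722}{- 5 \left(1 - 10\right) + 585} = - \frac{2404}{485} - \frac{2334}{\left(-5\right) \left(-9\right) + 585} = - \frac{2404}{485} - \frac{2334}{45 + 585} = - \frac{2404}{485} - \frac{2334}{630} = - \frac{2404}{485} - \frac{389}{105} = - \frac{88217}{10185}$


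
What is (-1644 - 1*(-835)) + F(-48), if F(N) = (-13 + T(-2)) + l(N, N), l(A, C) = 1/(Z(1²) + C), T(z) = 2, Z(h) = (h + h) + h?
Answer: -36901/45 ≈ -820.02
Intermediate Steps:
Z(h) = 3*h (Z(h) = 2*h + h = 3*h)
l(A, C) = 1/(3 + C) (l(A, C) = 1/(3*1² + C) = 1/(3*1 + C) = 1/(3 + C))
F(N) = -11 + 1/(3 + N) (F(N) = (-13 + 2) + 1/(3 + N) = -11 + 1/(3 + N))
(-1644 - 1*(-835)) + F(-48) = (-1644 - 1*(-835)) + (-32 - 11*(-48))/(3 - 48) = (-1644 + 835) + (-32 + 528)/(-45) = -809 - 1/45*496 = -809 - 496/45 = -36901/45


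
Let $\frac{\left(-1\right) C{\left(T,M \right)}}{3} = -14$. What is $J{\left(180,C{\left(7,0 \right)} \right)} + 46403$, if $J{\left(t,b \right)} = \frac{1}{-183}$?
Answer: $\frac{8491748}{183} \approx 46403.0$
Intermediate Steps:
$C{\left(T,M \right)} = 42$ ($C{\left(T,M \right)} = \left(-3\right) \left(-14\right) = 42$)
$J{\left(t,b \right)} = - \frac{1}{183}$
$J{\left(180,C{\left(7,0 \right)} \right)} + 46403 = - \frac{1}{183} + 46403 = \frac{8491748}{183}$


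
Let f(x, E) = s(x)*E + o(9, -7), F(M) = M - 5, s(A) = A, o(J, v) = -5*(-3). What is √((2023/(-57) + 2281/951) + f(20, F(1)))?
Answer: 17*I*√110817177/18069 ≈ 9.9042*I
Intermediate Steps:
o(J, v) = 15
F(M) = -5 + M
f(x, E) = 15 + E*x (f(x, E) = x*E + 15 = E*x + 15 = 15 + E*x)
√((2023/(-57) + 2281/951) + f(20, F(1))) = √((2023/(-57) + 2281/951) + (15 + (-5 + 1)*20)) = √((2023*(-1/57) + 2281*(1/951)) + (15 - 4*20)) = √((-2023/57 + 2281/951) + (15 - 80)) = √(-597952/18069 - 65) = √(-1772437/18069) = 17*I*√110817177/18069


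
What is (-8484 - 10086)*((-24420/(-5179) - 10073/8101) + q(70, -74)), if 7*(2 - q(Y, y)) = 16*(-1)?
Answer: -42307303817370/293685553 ≈ -1.4406e+5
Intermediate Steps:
q(Y, y) = 30/7 (q(Y, y) = 2 - 16*(-1)/7 = 2 - 1/7*(-16) = 2 + 16/7 = 30/7)
(-8484 - 10086)*((-24420/(-5179) - 10073/8101) + q(70, -74)) = (-8484 - 10086)*((-24420/(-5179) - 10073/8101) + 30/7) = -18570*((-24420*(-1/5179) - 10073*1/8101) + 30/7) = -18570*((24420/5179 - 10073/8101) + 30/7) = -18570*(145658353/41955079 + 30/7) = -18570*2278260841/293685553 = -42307303817370/293685553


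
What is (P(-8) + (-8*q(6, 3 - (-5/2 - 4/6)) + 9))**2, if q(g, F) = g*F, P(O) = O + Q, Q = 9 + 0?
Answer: 81796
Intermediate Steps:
Q = 9
P(O) = 9 + O (P(O) = O + 9 = 9 + O)
q(g, F) = F*g
(P(-8) + (-8*q(6, 3 - (-5/2 - 4/6)) + 9))**2 = ((9 - 8) + (-8*(3 - (-5/2 - 4/6))*6 + 9))**2 = (1 + (-8*(3 - (-5*1/2 - 4*1/6))*6 + 9))**2 = (1 + (-8*(3 - (-5/2 - 2/3))*6 + 9))**2 = (1 + (-8*(3 - 1*(-19/6))*6 + 9))**2 = (1 + (-8*(3 + 19/6)*6 + 9))**2 = (1 + (-148*6/3 + 9))**2 = (1 + (-8*37 + 9))**2 = (1 + (-296 + 9))**2 = (1 - 287)**2 = (-286)**2 = 81796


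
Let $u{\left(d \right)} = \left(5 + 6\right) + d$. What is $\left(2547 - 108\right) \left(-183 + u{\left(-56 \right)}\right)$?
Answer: $-556092$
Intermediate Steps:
$u{\left(d \right)} = 11 + d$
$\left(2547 - 108\right) \left(-183 + u{\left(-56 \right)}\right) = \left(2547 - 108\right) \left(-183 + \left(11 - 56\right)\right) = 2439 \left(-183 - 45\right) = 2439 \left(-228\right) = -556092$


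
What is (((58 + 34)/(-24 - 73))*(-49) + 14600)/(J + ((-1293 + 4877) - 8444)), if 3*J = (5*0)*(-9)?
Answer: -355177/117855 ≈ -3.0137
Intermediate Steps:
J = 0 (J = ((5*0)*(-9))/3 = (0*(-9))/3 = (1/3)*0 = 0)
(((58 + 34)/(-24 - 73))*(-49) + 14600)/(J + ((-1293 + 4877) - 8444)) = (((58 + 34)/(-24 - 73))*(-49) + 14600)/(0 + ((-1293 + 4877) - 8444)) = ((92/(-97))*(-49) + 14600)/(0 + (3584 - 8444)) = ((92*(-1/97))*(-49) + 14600)/(0 - 4860) = (-92/97*(-49) + 14600)/(-4860) = (4508/97 + 14600)*(-1/4860) = (1420708/97)*(-1/4860) = -355177/117855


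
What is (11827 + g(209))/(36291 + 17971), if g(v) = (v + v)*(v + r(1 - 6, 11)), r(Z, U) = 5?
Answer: 101279/54262 ≈ 1.8665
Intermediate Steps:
g(v) = 2*v*(5 + v) (g(v) = (v + v)*(v + 5) = (2*v)*(5 + v) = 2*v*(5 + v))
(11827 + g(209))/(36291 + 17971) = (11827 + 2*209*(5 + 209))/(36291 + 17971) = (11827 + 2*209*214)/54262 = (11827 + 89452)*(1/54262) = 101279*(1/54262) = 101279/54262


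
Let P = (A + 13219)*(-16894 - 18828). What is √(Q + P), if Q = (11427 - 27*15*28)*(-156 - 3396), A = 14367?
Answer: 2*I*√246434029 ≈ 31396.0*I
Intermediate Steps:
P = -985427092 (P = (14367 + 13219)*(-16894 - 18828) = 27586*(-35722) = -985427092)
Q = -309024 (Q = (11427 - 405*28)*(-3552) = (11427 - 11340)*(-3552) = 87*(-3552) = -309024)
√(Q + P) = √(-309024 - 985427092) = √(-985736116) = 2*I*√246434029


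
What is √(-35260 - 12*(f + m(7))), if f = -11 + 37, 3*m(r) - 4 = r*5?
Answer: 4*I*√2233 ≈ 189.02*I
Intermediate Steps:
m(r) = 4/3 + 5*r/3 (m(r) = 4/3 + (r*5)/3 = 4/3 + (5*r)/3 = 4/3 + 5*r/3)
f = 26
√(-35260 - 12*(f + m(7))) = √(-35260 - 12*(26 + (4/3 + (5/3)*7))) = √(-35260 - 12*(26 + (4/3 + 35/3))) = √(-35260 - 12*(26 + 13)) = √(-35260 - 12*39) = √(-35260 - 468) = √(-35728) = 4*I*√2233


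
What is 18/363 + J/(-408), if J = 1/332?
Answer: 812615/16390176 ≈ 0.049579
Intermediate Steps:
J = 1/332 ≈ 0.0030120
18/363 + J/(-408) = 18/363 + (1/332)/(-408) = 18*(1/363) + (1/332)*(-1/408) = 6/121 - 1/135456 = 812615/16390176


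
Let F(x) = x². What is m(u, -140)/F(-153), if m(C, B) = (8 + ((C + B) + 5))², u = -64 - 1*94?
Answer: 9025/2601 ≈ 3.4698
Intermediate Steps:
u = -158 (u = -64 - 94 = -158)
m(C, B) = (13 + B + C)² (m(C, B) = (8 + ((B + C) + 5))² = (8 + (5 + B + C))² = (13 + B + C)²)
m(u, -140)/F(-153) = (13 - 140 - 158)²/((-153)²) = (-285)²/23409 = 81225*(1/23409) = 9025/2601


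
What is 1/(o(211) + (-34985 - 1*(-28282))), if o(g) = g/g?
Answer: -1/6702 ≈ -0.00014921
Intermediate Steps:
o(g) = 1
1/(o(211) + (-34985 - 1*(-28282))) = 1/(1 + (-34985 - 1*(-28282))) = 1/(1 + (-34985 + 28282)) = 1/(1 - 6703) = 1/(-6702) = -1/6702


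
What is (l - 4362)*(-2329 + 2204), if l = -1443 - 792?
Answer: 824625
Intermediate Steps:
l = -2235
(l - 4362)*(-2329 + 2204) = (-2235 - 4362)*(-2329 + 2204) = -6597*(-125) = 824625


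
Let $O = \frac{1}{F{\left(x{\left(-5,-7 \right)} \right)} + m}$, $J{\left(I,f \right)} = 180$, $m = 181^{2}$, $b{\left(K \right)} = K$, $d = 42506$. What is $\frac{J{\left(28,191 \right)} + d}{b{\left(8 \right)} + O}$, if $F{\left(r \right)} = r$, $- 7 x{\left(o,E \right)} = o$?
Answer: $\frac{9789265752}{1834663} \approx 5335.7$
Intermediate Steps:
$x{\left(o,E \right)} = - \frac{o}{7}$
$m = 32761$
$O = \frac{7}{229332}$ ($O = \frac{1}{\left(- \frac{1}{7}\right) \left(-5\right) + 32761} = \frac{1}{\frac{5}{7} + 32761} = \frac{1}{\frac{229332}{7}} = \frac{7}{229332} \approx 3.0523 \cdot 10^{-5}$)
$\frac{J{\left(28,191 \right)} + d}{b{\left(8 \right)} + O} = \frac{180 + 42506}{8 + \frac{7}{229332}} = \frac{42686}{\frac{1834663}{229332}} = 42686 \cdot \frac{229332}{1834663} = \frac{9789265752}{1834663}$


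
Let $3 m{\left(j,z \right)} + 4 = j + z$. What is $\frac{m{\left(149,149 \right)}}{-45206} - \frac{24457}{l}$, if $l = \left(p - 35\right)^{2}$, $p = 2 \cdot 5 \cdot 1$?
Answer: $- \frac{78976028}{2018125} \approx -39.133$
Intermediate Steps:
$m{\left(j,z \right)} = - \frac{4}{3} + \frac{j}{3} + \frac{z}{3}$ ($m{\left(j,z \right)} = - \frac{4}{3} + \frac{j + z}{3} = - \frac{4}{3} + \left(\frac{j}{3} + \frac{z}{3}\right) = - \frac{4}{3} + \frac{j}{3} + \frac{z}{3}$)
$p = 10$ ($p = 10 \cdot 1 = 10$)
$l = 625$ ($l = \left(10 - 35\right)^{2} = \left(-25\right)^{2} = 625$)
$\frac{m{\left(149,149 \right)}}{-45206} - \frac{24457}{l} = \frac{- \frac{4}{3} + \frac{1}{3} \cdot 149 + \frac{1}{3} \cdot 149}{-45206} - \frac{24457}{625} = \left(- \frac{4}{3} + \frac{149}{3} + \frac{149}{3}\right) \left(- \frac{1}{45206}\right) - \frac{24457}{625} = 98 \left(- \frac{1}{45206}\right) - \frac{24457}{625} = - \frac{7}{3229} - \frac{24457}{625} = - \frac{78976028}{2018125}$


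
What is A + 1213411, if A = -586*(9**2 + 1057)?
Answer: 546543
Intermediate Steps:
A = -666868 (A = -586*(81 + 1057) = -586*1138 = -666868)
A + 1213411 = -666868 + 1213411 = 546543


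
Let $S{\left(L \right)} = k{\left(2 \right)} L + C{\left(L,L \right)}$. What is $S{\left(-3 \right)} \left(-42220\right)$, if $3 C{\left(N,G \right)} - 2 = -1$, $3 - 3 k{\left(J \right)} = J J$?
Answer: $- \frac{168880}{3} \approx -56293.0$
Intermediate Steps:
$k{\left(J \right)} = 1 - \frac{J^{2}}{3}$ ($k{\left(J \right)} = 1 - \frac{J J}{3} = 1 - \frac{J^{2}}{3}$)
$C{\left(N,G \right)} = \frac{1}{3}$ ($C{\left(N,G \right)} = \frac{2}{3} + \frac{1}{3} \left(-1\right) = \frac{2}{3} - \frac{1}{3} = \frac{1}{3}$)
$S{\left(L \right)} = \frac{1}{3} - \frac{L}{3}$ ($S{\left(L \right)} = \left(1 - \frac{2^{2}}{3}\right) L + \frac{1}{3} = \left(1 - \frac{4}{3}\right) L + \frac{1}{3} = - \frac{L}{3} + \frac{1}{3} = \frac{1}{3} - \frac{L}{3}$)
$S{\left(-3 \right)} \left(-42220\right) = \left(\frac{1}{3} - -1\right) \left(-42220\right) = \left(\frac{1}{3} + 1\right) \left(-42220\right) = \frac{4}{3} \left(-42220\right) = - \frac{168880}{3}$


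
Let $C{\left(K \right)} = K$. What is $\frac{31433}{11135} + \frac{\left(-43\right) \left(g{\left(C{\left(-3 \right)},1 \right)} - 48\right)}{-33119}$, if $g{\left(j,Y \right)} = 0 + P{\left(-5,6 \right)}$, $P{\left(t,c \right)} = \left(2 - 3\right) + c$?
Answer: $\frac{60025936}{21692945} \approx 2.7671$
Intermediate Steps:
$P{\left(t,c \right)} = -1 + c$
$g{\left(j,Y \right)} = 5$ ($g{\left(j,Y \right)} = 0 + \left(-1 + 6\right) = 0 + 5 = 5$)
$\frac{31433}{11135} + \frac{\left(-43\right) \left(g{\left(C{\left(-3 \right)},1 \right)} - 48\right)}{-33119} = \frac{31433}{11135} + \frac{\left(-43\right) \left(5 - 48\right)}{-33119} = 31433 \cdot \frac{1}{11135} + \left(-43\right) \left(-43\right) \left(- \frac{1}{33119}\right) = \frac{1849}{655} + 1849 \left(- \frac{1}{33119}\right) = \frac{1849}{655} - \frac{1849}{33119} = \frac{60025936}{21692945}$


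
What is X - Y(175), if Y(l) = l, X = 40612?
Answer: 40437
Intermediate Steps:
X - Y(175) = 40612 - 1*175 = 40612 - 175 = 40437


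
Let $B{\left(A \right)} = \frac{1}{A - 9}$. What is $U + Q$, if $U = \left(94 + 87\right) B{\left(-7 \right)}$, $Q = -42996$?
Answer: $- \frac{688117}{16} \approx -43007.0$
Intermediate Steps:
$B{\left(A \right)} = \frac{1}{-9 + A}$
$U = - \frac{181}{16}$ ($U = \frac{94 + 87}{-9 - 7} = \frac{181}{-16} = 181 \left(- \frac{1}{16}\right) = - \frac{181}{16} \approx -11.313$)
$U + Q = - \frac{181}{16} - 42996 = - \frac{688117}{16}$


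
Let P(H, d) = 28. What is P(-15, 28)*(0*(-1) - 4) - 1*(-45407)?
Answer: 45295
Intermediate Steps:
P(-15, 28)*(0*(-1) - 4) - 1*(-45407) = 28*(0*(-1) - 4) - 1*(-45407) = 28*(0 - 4) + 45407 = 28*(-4) + 45407 = -112 + 45407 = 45295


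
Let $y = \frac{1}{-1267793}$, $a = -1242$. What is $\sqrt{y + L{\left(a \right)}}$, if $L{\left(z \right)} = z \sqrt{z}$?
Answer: $\frac{\sqrt{-1267793 - 5988796412503374 i \sqrt{138}}}{1267793} \approx 147.94 - 147.94 i$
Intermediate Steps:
$L{\left(z \right)} = z^{\frac{3}{2}}$
$y = - \frac{1}{1267793} \approx -7.8877 \cdot 10^{-7}$
$\sqrt{y + L{\left(a \right)}} = \sqrt{- \frac{1}{1267793} + \left(-1242\right)^{\frac{3}{2}}} = \sqrt{- \frac{1}{1267793} - 3726 i \sqrt{138}}$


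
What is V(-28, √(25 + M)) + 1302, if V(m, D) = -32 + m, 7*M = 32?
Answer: 1242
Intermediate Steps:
M = 32/7 (M = (⅐)*32 = 32/7 ≈ 4.5714)
V(-28, √(25 + M)) + 1302 = (-32 - 28) + 1302 = -60 + 1302 = 1242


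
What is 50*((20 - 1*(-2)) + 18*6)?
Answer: 6500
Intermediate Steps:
50*((20 - 1*(-2)) + 18*6) = 50*((20 + 2) + 108) = 50*(22 + 108) = 50*130 = 6500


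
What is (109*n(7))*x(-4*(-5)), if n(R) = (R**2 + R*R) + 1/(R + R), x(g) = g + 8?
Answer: 299314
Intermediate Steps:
x(g) = 8 + g
n(R) = 1/(2*R) + 2*R**2 (n(R) = (R**2 + R**2) + 1/(2*R) = 2*R**2 + 1/(2*R) = 1/(2*R) + 2*R**2)
(109*n(7))*x(-4*(-5)) = (109*((1/2)*(1 + 4*7**3)/7))*(8 - 4*(-5)) = (109*((1/2)*(1/7)*(1 + 4*343)))*(8 + 20) = (109*((1/2)*(1/7)*(1 + 1372)))*28 = (109*((1/2)*(1/7)*1373))*28 = (109*(1373/14))*28 = (149657/14)*28 = 299314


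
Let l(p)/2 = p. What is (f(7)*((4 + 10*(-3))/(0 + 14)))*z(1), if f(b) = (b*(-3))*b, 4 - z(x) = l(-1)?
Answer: 1638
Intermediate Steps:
l(p) = 2*p
z(x) = 6 (z(x) = 4 - 2*(-1) = 4 - 1*(-2) = 4 + 2 = 6)
f(b) = -3*b**2 (f(b) = (-3*b)*b = -3*b**2)
(f(7)*((4 + 10*(-3))/(0 + 14)))*z(1) = ((-3*7**2)*((4 + 10*(-3))/(0 + 14)))*6 = ((-3*49)*((4 - 30)/14))*6 = -(-3822)/14*6 = -147*(-13/7)*6 = 273*6 = 1638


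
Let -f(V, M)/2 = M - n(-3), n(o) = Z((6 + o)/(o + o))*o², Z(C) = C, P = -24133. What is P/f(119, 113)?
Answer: 24133/235 ≈ 102.69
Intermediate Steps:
n(o) = o*(6 + o)/2 (n(o) = ((6 + o)/(o + o))*o² = ((6 + o)/((2*o)))*o² = ((6 + o)*(1/(2*o)))*o² = ((6 + o)/(2*o))*o² = o*(6 + o)/2)
f(V, M) = -9 - 2*M (f(V, M) = -2*(M - (-3)*(6 - 3)/2) = -2*(M - (-3)*3/2) = -2*(M - 1*(-9/2)) = -2*(M + 9/2) = -2*(9/2 + M) = -9 - 2*M)
P/f(119, 113) = -24133/(-9 - 2*113) = -24133/(-9 - 226) = -24133/(-235) = -24133*(-1/235) = 24133/235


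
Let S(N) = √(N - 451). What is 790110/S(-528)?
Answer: -790110*I*√979/979 ≈ -25252.0*I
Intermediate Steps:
S(N) = √(-451 + N)
790110/S(-528) = 790110/(√(-451 - 528)) = 790110/(√(-979)) = 790110/((I*√979)) = 790110*(-I*√979/979) = -790110*I*√979/979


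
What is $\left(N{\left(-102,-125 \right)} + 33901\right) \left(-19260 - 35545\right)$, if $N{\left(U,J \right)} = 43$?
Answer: $-1860300920$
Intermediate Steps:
$\left(N{\left(-102,-125 \right)} + 33901\right) \left(-19260 - 35545\right) = \left(43 + 33901\right) \left(-19260 - 35545\right) = 33944 \left(-54805\right) = -1860300920$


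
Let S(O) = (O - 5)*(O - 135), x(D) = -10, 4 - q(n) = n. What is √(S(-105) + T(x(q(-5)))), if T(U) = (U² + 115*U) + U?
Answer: 2*√6335 ≈ 159.19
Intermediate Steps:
q(n) = 4 - n
S(O) = (-135 + O)*(-5 + O) (S(O) = (-5 + O)*(-135 + O) = (-135 + O)*(-5 + O))
T(U) = U² + 116*U
√(S(-105) + T(x(q(-5)))) = √((675 + (-105)² - 140*(-105)) - 10*(116 - 10)) = √((675 + 11025 + 14700) - 10*106) = √(26400 - 1060) = √25340 = 2*√6335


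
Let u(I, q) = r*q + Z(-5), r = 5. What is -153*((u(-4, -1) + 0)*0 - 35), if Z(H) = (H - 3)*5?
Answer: 5355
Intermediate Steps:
Z(H) = -15 + 5*H (Z(H) = (-3 + H)*5 = -15 + 5*H)
u(I, q) = -40 + 5*q (u(I, q) = 5*q + (-15 + 5*(-5)) = 5*q + (-15 - 25) = 5*q - 40 = -40 + 5*q)
-153*((u(-4, -1) + 0)*0 - 35) = -153*(((-40 + 5*(-1)) + 0)*0 - 35) = -153*(((-40 - 5) + 0)*0 - 35) = -153*((-45 + 0)*0 - 35) = -153*(-45*0 - 35) = -153*(0 - 35) = -153*(-35) = 5355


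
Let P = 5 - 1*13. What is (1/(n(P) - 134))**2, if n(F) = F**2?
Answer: 1/4900 ≈ 0.00020408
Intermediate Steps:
P = -8 (P = 5 - 13 = -8)
(1/(n(P) - 134))**2 = (1/((-8)**2 - 134))**2 = (1/(64 - 134))**2 = (1/(-70))**2 = (-1/70)**2 = 1/4900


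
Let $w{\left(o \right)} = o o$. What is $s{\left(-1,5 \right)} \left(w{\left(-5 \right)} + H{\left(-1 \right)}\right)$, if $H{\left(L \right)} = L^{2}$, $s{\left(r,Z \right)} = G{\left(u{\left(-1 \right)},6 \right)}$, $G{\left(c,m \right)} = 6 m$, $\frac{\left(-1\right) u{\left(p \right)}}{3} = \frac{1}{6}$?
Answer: $936$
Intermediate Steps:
$w{\left(o \right)} = o^{2}$
$u{\left(p \right)} = - \frac{1}{2}$ ($u{\left(p \right)} = - \frac{3}{6} = \left(-3\right) \frac{1}{6} = - \frac{1}{2}$)
$s{\left(r,Z \right)} = 36$ ($s{\left(r,Z \right)} = 6 \cdot 6 = 36$)
$s{\left(-1,5 \right)} \left(w{\left(-5 \right)} + H{\left(-1 \right)}\right) = 36 \left(\left(-5\right)^{2} + \left(-1\right)^{2}\right) = 36 \left(25 + 1\right) = 36 \cdot 26 = 936$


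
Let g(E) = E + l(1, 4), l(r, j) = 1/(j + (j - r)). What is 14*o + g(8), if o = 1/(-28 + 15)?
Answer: 643/91 ≈ 7.0659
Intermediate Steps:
l(r, j) = 1/(-r + 2*j)
o = -1/13 (o = 1/(-13) = -1/13 ≈ -0.076923)
g(E) = ⅐ + E (g(E) = E + 1/(-1*1 + 2*4) = E + 1/(-1 + 8) = E + 1/7 = E + ⅐ = ⅐ + E)
14*o + g(8) = 14*(-1/13) + (⅐ + 8) = -14/13 + 57/7 = 643/91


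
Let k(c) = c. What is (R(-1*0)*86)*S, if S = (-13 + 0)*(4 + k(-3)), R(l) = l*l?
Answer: 0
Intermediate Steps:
R(l) = l²
S = -13 (S = (-13 + 0)*(4 - 3) = -13*1 = -13)
(R(-1*0)*86)*S = ((-1*0)²*86)*(-13) = (0²*86)*(-13) = (0*86)*(-13) = 0*(-13) = 0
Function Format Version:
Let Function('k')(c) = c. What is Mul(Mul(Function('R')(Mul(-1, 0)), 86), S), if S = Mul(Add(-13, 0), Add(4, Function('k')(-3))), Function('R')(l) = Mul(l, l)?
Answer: 0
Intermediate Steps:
Function('R')(l) = Pow(l, 2)
S = -13 (S = Mul(Add(-13, 0), Add(4, -3)) = Mul(-13, 1) = -13)
Mul(Mul(Function('R')(Mul(-1, 0)), 86), S) = Mul(Mul(Pow(Mul(-1, 0), 2), 86), -13) = Mul(Mul(Pow(0, 2), 86), -13) = Mul(Mul(0, 86), -13) = Mul(0, -13) = 0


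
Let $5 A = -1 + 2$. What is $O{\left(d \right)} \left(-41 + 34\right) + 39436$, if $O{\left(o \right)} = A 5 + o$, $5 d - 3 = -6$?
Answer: $\frac{197166}{5} \approx 39433.0$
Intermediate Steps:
$d = - \frac{3}{5}$ ($d = \frac{3}{5} + \frac{1}{5} \left(-6\right) = \frac{3}{5} - \frac{6}{5} = - \frac{3}{5} \approx -0.6$)
$A = \frac{1}{5}$ ($A = \frac{-1 + 2}{5} = \frac{1}{5} \cdot 1 = \frac{1}{5} \approx 0.2$)
$O{\left(o \right)} = 1 + o$ ($O{\left(o \right)} = \frac{1}{5} \cdot 5 + o = 1 + o$)
$O{\left(d \right)} \left(-41 + 34\right) + 39436 = \left(1 - \frac{3}{5}\right) \left(-41 + 34\right) + 39436 = \frac{2}{5} \left(-7\right) + 39436 = - \frac{14}{5} + 39436 = \frac{197166}{5}$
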